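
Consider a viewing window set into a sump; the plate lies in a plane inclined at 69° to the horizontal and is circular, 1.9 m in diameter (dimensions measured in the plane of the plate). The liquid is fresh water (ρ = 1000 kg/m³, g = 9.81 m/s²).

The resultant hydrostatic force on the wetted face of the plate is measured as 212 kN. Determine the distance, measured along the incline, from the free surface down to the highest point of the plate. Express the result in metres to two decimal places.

y_top ≈ 7.21 m

γ = ρg = 1000 × 9.81 = 9810 N/m³ = 9.81 kN/m³.
A = π(0.95)² = 2.83529 m².
From F = γ·h_c·A, the centroid depth is h_c = 212/(9.81 × 2.83529) = 7.62201 m.
Let θ = 69° be the plate's angle to the horizontal; measure y along the incline from where the plane meets the free surface. Vertical depth h = y·sinθ with sinθ = 0.933580.
Along the incline, y_c = h_c/sinθ = 7.62201/0.933580 = 8.16428 m.
The centroid is at the centre, 0.95 m below the top of the plate, so the highest point sits at y_top = 8.16428 − 0.95 = 7.21428 m along the incline.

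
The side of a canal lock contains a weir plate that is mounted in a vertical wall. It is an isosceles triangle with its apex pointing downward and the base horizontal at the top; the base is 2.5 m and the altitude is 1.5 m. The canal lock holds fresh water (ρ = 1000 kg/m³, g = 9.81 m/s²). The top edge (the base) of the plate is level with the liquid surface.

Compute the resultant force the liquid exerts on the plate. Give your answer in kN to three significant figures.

γ = ρg = 1000 × 9.81 = 9810 N/m³ = 9.81 kN/m³.
With the apex down, the centroid sits h/3 = 1.5/3 = 0.5 m below the base (the top edge), so the centroid depth is h_c = 0.5 m.
A = ½ × 2.5 × 1.5 = 1.875 m².
Resultant F = γ·h_c·A = 9.81 × 0.5 × 1.875 = 9.19688 kN.

F ≈ 9.20 kN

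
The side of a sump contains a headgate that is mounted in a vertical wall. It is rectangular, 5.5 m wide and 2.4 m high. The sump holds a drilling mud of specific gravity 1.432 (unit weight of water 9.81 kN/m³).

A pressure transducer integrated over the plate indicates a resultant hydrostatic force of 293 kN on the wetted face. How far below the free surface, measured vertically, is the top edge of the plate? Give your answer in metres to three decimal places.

γ = 1.432 × 9.81 = 14.04792 kN/m³.
A = 5.5 × 2.4 = 13.2 m².
From F = γ·h_c·A, the centroid depth is h_c = 293/(14.04792 × 13.2) = 1.58009 m.
The centroid lies 2.4/2 = 1.2 m below the top edge, so the top edge sits at h_top = 1.58009 − 1.2 = 0.38009 m below the surface.

d_top ≈ 0.380 m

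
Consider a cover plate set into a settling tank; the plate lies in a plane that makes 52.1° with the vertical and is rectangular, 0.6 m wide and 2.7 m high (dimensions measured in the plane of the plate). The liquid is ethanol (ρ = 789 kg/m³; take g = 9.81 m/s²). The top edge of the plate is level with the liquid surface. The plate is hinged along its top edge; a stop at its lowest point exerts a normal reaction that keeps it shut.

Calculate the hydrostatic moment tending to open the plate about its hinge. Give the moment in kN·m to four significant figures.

M ≈ 18.72 kN·m

γ = ρg = 789 × 9.81 / 1000 = 7.74009 kN/m³.
The plate makes 52.1° with the vertical, i.e. θ = 90° − 52.1° = 37.9° to the horizontal. Measuring y along the incline from the free-surface line, vertical depth h = y·sinθ with sinθ = 0.614285.
The centroid lies 2.7/2 = 1.35 m below the top edge, so y_c = 1.35 m and h_c = 1.35 × 0.614285 = 0.829285 m.
A = 0.6 × 2.7 = 1.62 m².
Resultant F = γ·h_c·A = 7.74009 × 0.829285 × 1.62 = 10.3984 kN.
I_c = b·h³/12 = 0.6 × 2.7³/12 = 0.98415 m⁴.
Centre of pressure: y_p = y_c + I_c/(y_c·A) = 1.35 + 0.98415/(1.35 × 1.62) = 1.35 + 0.45 = 1.8 m along the plane.
The resultant acts 1.35 + 0.45 = 1.8 m (along the plate) below the hinge at the top edge, so the moment about the hinge is M = F × 1.8 = 10.3984 × 1.8 = 18.7171 kN·m.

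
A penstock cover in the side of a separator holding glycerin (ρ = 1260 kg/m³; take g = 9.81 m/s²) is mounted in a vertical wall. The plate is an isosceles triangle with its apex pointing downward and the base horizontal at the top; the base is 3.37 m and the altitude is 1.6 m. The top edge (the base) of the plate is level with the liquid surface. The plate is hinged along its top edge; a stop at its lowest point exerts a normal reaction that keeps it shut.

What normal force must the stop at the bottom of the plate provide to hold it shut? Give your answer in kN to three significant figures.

γ = ρg = 1260 × 9.81 / 1000 = 12.3606 kN/m³.
With the apex down, the centroid sits h/3 = 1.6/3 = 0.533333 m below the base (the top edge), so the centroid depth is h_c = 0.533333 m.
A = ½ × 3.37 × 1.6 = 2.696 m².
Resultant F = γ·h_c·A = 12.3606 × 0.533333 × 2.696 = 17.7729 kN.
I_c = b·h³/36 = 3.37 × 1.6³/36 = 0.383431 m⁴.
Centre of pressure: y_p = y_c + I_c/(y_c·A) = 0.533333 + 0.383431/(0.533333 × 2.696) = 0.533333 + 0.266667 = 0.8 m along the plane.
The resultant acts 0.533333 + 0.266667 = 0.8 m (along the plate) below the hinge at the top edge, so the moment about the hinge is M = F × 0.8 = 17.7729 × 0.8 = 14.2183 kN·m.
A normal force at the bottom, 1.6 m from the hinge, must supply this moment: P = 14.2183/1.6 = 8.88644 kN.

P ≈ 8.89 kN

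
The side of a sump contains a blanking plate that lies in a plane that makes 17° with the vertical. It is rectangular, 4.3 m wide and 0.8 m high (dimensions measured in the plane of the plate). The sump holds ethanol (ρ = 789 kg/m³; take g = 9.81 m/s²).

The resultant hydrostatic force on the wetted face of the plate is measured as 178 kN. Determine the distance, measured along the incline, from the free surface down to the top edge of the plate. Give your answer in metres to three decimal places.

y_top ≈ 6.591 m

γ = ρg = 789 × 9.81 / 1000 = 7.74009 kN/m³.
A = 4.3 × 0.8 = 3.44 m².
From F = γ·h_c·A, the centroid depth is h_c = 178/(7.74009 × 3.44) = 6.68522 m.
The plate makes 17° with the vertical, i.e. θ = 90° − 17° = 73° to the horizontal. Measuring y along the incline from the free-surface line, vertical depth h = y·sinθ with sinθ = 0.956305.
Along the incline, y_c = h_c/sinθ = 6.68522/0.956305 = 6.99068 m.
The centroid lies 0.8/2 = 0.4 m below the top edge, so the top edge sits at y_top = 6.99068 − 0.4 = 6.59068 m along the incline.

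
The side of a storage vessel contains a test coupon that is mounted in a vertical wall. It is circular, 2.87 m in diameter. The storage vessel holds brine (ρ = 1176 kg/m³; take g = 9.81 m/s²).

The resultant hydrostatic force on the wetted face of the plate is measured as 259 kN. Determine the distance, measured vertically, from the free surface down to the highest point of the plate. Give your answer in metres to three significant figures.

d_top ≈ 2.04 m

γ = ρg = 1176 × 9.81 / 1000 = 11.53656 kN/m³.
A = π(1.435)² = 6.46925 m².
From F = γ·h_c·A, the centroid depth is h_c = 259/(11.53656 × 6.46925) = 3.47032 m.
The centroid is at the centre, 1.435 m below the top of the plate, so the highest point sits at h_top = 3.47032 − 1.435 = 2.03532 m below the surface.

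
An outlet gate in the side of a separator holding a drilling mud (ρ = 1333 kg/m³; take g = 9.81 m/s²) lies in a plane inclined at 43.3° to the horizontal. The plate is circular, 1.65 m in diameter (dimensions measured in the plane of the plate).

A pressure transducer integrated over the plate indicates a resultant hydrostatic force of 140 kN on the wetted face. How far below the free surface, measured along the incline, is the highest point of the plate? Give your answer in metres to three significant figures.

γ = ρg = 1333 × 9.81 / 1000 = 13.07673 kN/m³.
A = π(0.825)² = 2.13825 m².
From F = γ·h_c·A, the centroid depth is h_c = 140/(13.07673 × 2.13825) = 5.00692 m.
Let θ = 43.3° be the plate's angle to the horizontal; measure y along the incline from where the plane meets the free surface. Vertical depth h = y·sinθ with sinθ = 0.685818.
Along the incline, y_c = h_c/sinθ = 5.00692/0.685818 = 7.30065 m.
The centroid is at the centre, 0.825 m below the top of the plate, so the highest point sits at y_top = 7.30065 − 0.825 = 6.47565 m along the incline.

y_top ≈ 6.48 m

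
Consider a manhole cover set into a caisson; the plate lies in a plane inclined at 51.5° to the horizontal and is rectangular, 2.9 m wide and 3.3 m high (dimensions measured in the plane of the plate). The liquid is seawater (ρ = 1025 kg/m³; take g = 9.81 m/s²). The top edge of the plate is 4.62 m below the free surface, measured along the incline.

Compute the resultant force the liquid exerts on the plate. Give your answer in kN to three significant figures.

γ = ρg = 1025 × 9.81 / 1000 = 10.05525 kN/m³.
Let θ = 51.5° be the plate's angle to the horizontal; measure y along the incline from where the plane meets the free surface. Vertical depth h = y·sinθ with sinθ = 0.782608.
The centroid lies 3.3/2 = 1.65 m below the top edge, so y_c = 4.62 + 1.65 = 6.27 m and h_c = 6.27 × 0.782608 = 4.90695 m.
A = 2.9 × 3.3 = 9.57 m².
Resultant F = γ·h_c·A = 10.05525 × 4.90695 × 9.57 = 472.19 kN.

F ≈ 472 kN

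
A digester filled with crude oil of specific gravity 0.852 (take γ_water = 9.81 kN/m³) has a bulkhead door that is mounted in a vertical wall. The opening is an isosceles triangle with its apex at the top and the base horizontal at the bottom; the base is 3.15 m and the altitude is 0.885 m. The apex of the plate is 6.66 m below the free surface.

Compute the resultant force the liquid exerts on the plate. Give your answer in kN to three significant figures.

γ = 0.852 × 9.81 = 8.35812 kN/m³.
With the apex up, the centroid sits 2h/3 = 2 × 0.885/3 = 0.59 m below the apex, so the centroid depth is h_c = 6.66 + 0.59 = 7.25 m.
A = ½ × 3.15 × 0.885 = 1.39387 m².
Resultant F = γ·h_c·A = 8.35812 × 7.25 × 1.39387 = 84.4635 kN.

F ≈ 84.5 kN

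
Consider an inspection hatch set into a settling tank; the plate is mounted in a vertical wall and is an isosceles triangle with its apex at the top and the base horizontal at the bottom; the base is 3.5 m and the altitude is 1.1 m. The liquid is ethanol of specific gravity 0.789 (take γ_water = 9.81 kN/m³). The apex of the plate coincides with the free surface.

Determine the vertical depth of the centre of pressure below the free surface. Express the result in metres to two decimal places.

γ = 0.789 × 9.81 = 7.74009 kN/m³.
With the apex up, the centroid sits 2h/3 = 2 × 1.1/3 = 0.733333 m below the apex, so the centroid depth is h_c = 0.733333 m.
A = ½ × 3.5 × 1.1 = 1.925 m².
Resultant F = γ·h_c·A = 7.74009 × 0.733333 × 1.925 = 10.9264 kN.
I_c = b·h³/36 = 3.5 × 1.1³/36 = 0.129403 m⁴.
Centre of pressure: y_p = y_c + I_c/(y_c·A) = 0.733333 + 0.129403/(0.733333 × 1.925) = 0.733333 + 0.0916669 = 0.825 m along the plane.

h_p = 0.83 m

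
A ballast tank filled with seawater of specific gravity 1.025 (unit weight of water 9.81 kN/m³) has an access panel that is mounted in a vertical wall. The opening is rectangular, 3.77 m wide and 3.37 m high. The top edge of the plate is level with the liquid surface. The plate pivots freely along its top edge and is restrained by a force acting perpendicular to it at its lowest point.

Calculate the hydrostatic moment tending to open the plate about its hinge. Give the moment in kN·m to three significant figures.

M ≈ 484 kN·m

γ = 1.025 × 9.81 = 10.05525 kN/m³.
The centroid lies 3.37/2 = 1.685 m below the top edge, so the centroid depth is h_c = 1.685 m.
A = 3.77 × 3.37 = 12.7049 m².
Resultant F = γ·h_c·A = 10.05525 × 1.685 × 12.7049 = 215.26 kN.
I_c = b·h³/12 = 3.77 × 3.37³/12 = 12.024 m⁴.
Centre of pressure: y_p = y_c + I_c/(y_c·A) = 1.685 + 12.024/(1.685 × 12.7049) = 1.685 + 0.561666 = 2.24667 m along the plane.
The resultant acts 1.685 + 0.561666 = 2.24667 m (along the plate) below the hinge at the top edge, so the moment about the hinge is M = F × 2.24667 = 215.26 × 2.24667 = 483.618 kN·m.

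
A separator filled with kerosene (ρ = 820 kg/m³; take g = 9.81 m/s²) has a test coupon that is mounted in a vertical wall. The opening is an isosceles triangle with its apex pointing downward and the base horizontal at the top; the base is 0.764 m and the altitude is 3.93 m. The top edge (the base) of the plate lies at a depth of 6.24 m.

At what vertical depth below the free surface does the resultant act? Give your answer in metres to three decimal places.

h_p = 7.664 m

γ = ρg = 820 × 9.81 / 1000 = 8.0442 kN/m³.
With the apex down, the centroid sits h/3 = 3.93/3 = 1.31 m below the base (the top edge), so the centroid depth is h_c = 6.24 + 1.31 = 7.55 m.
A = ½ × 0.764 × 3.93 = 1.50126 m².
Resultant F = γ·h_c·A = 8.0442 × 7.55 × 1.50126 = 91.1771 kN.
I_c = b·h³/36 = 0.764 × 3.93³/36 = 1.28816 m⁴.
Centre of pressure: y_p = y_c + I_c/(y_c·A) = 7.55 + 1.28816/(7.55 × 1.50126) = 7.55 + 0.113649 = 7.66365 m along the plane.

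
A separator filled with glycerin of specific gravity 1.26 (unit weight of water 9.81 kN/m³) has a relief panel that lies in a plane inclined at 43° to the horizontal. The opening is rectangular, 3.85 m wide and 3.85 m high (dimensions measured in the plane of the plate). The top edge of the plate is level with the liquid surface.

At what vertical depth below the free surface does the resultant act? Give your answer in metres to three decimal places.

h_p = 1.750 m

γ = 1.26 × 9.81 = 12.3606 kN/m³.
Let θ = 43° be the plate's angle to the horizontal; measure y along the incline from where the plane meets the free surface. Vertical depth h = y·sinθ with sinθ = 0.681998.
The centroid lies 3.85/2 = 1.925 m below the top edge, so y_c = 1.925 m and h_c = 1.925 × 0.681998 = 1.31285 m.
A = 3.85 × 3.85 = 14.8225 m².
Resultant F = γ·h_c·A = 12.3606 × 1.31285 × 14.8225 = 240.534 kN.
I_c = b·h³/12 = 3.85 × 3.85³/12 = 18.3089 m⁴.
Centre of pressure: y_p = y_c + I_c/(y_c·A) = 1.925 + 18.3089/(1.925 × 14.8225) = 1.925 + 0.641668 = 2.56667 m along the plane.
Vertically, h_p = y_p·sinθ = 2.56667 × 0.681998 = 1.75046 m.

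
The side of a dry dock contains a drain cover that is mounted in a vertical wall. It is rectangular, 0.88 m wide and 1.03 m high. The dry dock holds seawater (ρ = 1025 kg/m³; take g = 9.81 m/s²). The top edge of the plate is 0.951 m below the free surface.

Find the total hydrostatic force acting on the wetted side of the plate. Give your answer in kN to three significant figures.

F ≈ 13.4 kN

γ = ρg = 1025 × 9.81 / 1000 = 10.05525 kN/m³.
The centroid lies 1.03/2 = 0.515 m below the top edge, so the centroid depth is h_c = 0.951 + 0.515 = 1.466 m.
A = 0.88 × 1.03 = 0.9064 m².
Resultant F = γ·h_c·A = 10.05525 × 1.466 × 0.9064 = 13.3612 kN.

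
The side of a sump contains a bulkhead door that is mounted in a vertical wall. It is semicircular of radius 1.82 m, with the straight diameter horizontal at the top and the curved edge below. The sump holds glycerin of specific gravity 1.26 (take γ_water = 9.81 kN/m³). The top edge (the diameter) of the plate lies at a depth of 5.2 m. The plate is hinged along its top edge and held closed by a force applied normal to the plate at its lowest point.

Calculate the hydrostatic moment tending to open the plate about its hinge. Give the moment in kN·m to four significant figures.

M ≈ 311.6 kN·m

γ = 1.26 × 9.81 = 12.3606 kN/m³.
The centroid of a semicircle lies 4r/(3π) = 0.772432 m from the diameter, here below the top edge, so the centroid depth is h_c = 5.2 + 0.772432 = 5.97243 m.
A = πr²/2 = π × 1.82²/2 = 5.20311 m².
Resultant F = γ·h_c·A = 12.3606 × 5.97243 × 5.20311 = 384.108 kN.
I_c = (π/8 − 8/(9π))·r⁴ = 0.109757 × 1.82⁴ = 1.20425 m⁴.
Centre of pressure: y_p = y_c + I_c/(y_c·A) = 5.97243 + 1.20425/(5.97243 × 5.20311) = 5.97243 + 0.0387528 = 6.01118 m along the plane.
The resultant acts 0.772432 + 0.0387528 = 0.811185 m (along the plate) below the hinge at the top edge, so the moment about the hinge is M = F × 0.811185 = 384.108 × 0.811185 = 311.583 kN·m.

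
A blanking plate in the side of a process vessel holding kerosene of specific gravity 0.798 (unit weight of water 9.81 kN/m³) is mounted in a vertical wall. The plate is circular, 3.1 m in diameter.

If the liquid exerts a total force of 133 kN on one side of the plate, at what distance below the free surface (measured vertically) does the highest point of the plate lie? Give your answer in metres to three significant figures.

γ = 0.798 × 9.81 = 7.82838 kN/m³.
A = π(1.55)² = 7.54768 m².
From F = γ·h_c·A, the centroid depth is h_c = 133/(7.82838 × 7.54768) = 2.25095 m.
The centroid is at the centre, 1.55 m below the top of the plate, so the highest point sits at h_top = 2.25095 − 1.55 = 0.70095 m below the surface.

d_top ≈ 0.701 m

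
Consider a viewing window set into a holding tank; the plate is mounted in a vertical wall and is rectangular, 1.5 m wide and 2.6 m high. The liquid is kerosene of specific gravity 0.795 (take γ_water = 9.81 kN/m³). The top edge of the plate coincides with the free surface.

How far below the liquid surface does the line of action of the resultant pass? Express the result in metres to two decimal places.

h_p = 1.73 m

γ = 0.795 × 9.81 = 7.79895 kN/m³.
The centroid lies 2.6/2 = 1.3 m below the top edge, so the centroid depth is h_c = 1.3 m.
A = 1.5 × 2.6 = 3.9 m².
Resultant F = γ·h_c·A = 7.79895 × 1.3 × 3.9 = 39.5407 kN.
I_c = b·h³/12 = 1.5 × 2.6³/12 = 2.197 m⁴.
Centre of pressure: y_p = y_c + I_c/(y_c·A) = 1.3 + 2.197/(1.3 × 3.9) = 1.3 + 0.433333 = 1.73333 m along the plane.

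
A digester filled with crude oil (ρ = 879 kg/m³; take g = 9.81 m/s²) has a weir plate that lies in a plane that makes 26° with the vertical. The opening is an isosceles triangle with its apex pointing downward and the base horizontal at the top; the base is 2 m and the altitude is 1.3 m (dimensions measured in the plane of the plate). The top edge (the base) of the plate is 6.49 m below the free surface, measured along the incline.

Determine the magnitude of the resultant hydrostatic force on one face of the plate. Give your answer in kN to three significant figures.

γ = ρg = 879 × 9.81 / 1000 = 8.62299 kN/m³.
The plate makes 26° with the vertical, i.e. θ = 90° − 26° = 64° to the horizontal. Measuring y along the incline from the free-surface line, vertical depth h = y·sinθ with sinθ = 0.898794.
With the apex down, the centroid sits h/3 = 1.3/3 = 0.433333 m below the base (the top edge), so y_c = 6.49 + 0.433333 = 6.92333 m and h_c = 6.92333 × 0.898794 = 6.22265 m.
A = ½ × 2 × 1.3 = 1.3 m².
Resultant F = γ·h_c·A = 8.62299 × 6.22265 × 1.3 = 69.7552 kN.

F ≈ 69.8 kN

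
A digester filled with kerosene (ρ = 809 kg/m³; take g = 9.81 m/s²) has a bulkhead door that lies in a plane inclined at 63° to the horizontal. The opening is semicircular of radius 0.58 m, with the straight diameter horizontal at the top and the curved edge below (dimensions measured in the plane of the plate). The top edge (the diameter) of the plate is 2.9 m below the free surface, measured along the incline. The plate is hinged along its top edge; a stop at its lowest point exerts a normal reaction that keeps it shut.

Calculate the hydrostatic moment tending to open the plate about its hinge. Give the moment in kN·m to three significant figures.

M ≈ 2.98 kN·m

γ = ρg = 809 × 9.81 / 1000 = 7.93629 kN/m³.
Let θ = 63° be the plate's angle to the horizontal; measure y along the incline from where the plane meets the free surface. Vertical depth h = y·sinθ with sinθ = 0.891007.
The centroid of a semicircle lies 4r/(3π) = 0.24616 m from the diameter, here below the top edge, so y_c = 2.9 + 0.24616 = 3.14616 m and h_c = 3.14616 × 0.891007 = 2.80325 m.
A = πr²/2 = π × 0.58²/2 = 0.528416 m².
Resultant F = γ·h_c·A = 7.93629 × 2.80325 × 0.528416 = 11.7559 kN.
I_c = (π/8 − 8/(9π))·r⁴ = 0.109757 × 0.58⁴ = 0.0124206 m⁴.
Centre of pressure: y_p = y_c + I_c/(y_c·A) = 3.14616 + 0.0124206/(3.14616 × 0.528416) = 3.14616 + 0.00747112 = 3.15363 m along the plane.
The resultant acts 0.24616 + 0.00747112 = 0.253631 m (along the plate) below the hinge at the top edge, so the moment about the hinge is M = F × 0.253631 = 11.7559 × 0.253631 = 2.98166 kN·m.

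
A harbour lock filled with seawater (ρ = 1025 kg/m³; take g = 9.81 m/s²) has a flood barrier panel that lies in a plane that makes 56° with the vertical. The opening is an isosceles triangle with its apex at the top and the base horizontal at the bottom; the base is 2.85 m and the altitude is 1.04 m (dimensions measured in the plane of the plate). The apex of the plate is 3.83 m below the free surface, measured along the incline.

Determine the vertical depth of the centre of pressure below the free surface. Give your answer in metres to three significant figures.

h_p = 2.54 m

γ = ρg = 1025 × 9.81 / 1000 = 10.05525 kN/m³.
The plate makes 56° with the vertical, i.e. θ = 90° − 56° = 34° to the horizontal. Measuring y along the incline from the free-surface line, vertical depth h = y·sinθ with sinθ = 0.559193.
With the apex up, the centroid sits 2h/3 = 2 × 1.04/3 = 0.693333 m below the apex, so y_c = 3.83 + 0.693333 = 4.52333 m and h_c = 4.52333 × 0.559193 = 2.52941 m.
A = ½ × 2.85 × 1.04 = 1.482 m².
Resultant F = γ·h_c·A = 10.05525 × 2.52941 × 1.482 = 37.693 kN.
I_c = b·h³/36 = 2.85 × 1.04³/36 = 0.0890517 m⁴.
Centre of pressure: y_p = y_c + I_c/(y_c·A) = 4.52333 + 0.0890517/(4.52333 × 1.482) = 4.52333 + 0.0132842 = 4.53661 m along the plane.
Vertically, h_p = y_p·sinθ = 4.53661 × 0.559193 = 2.53684 m.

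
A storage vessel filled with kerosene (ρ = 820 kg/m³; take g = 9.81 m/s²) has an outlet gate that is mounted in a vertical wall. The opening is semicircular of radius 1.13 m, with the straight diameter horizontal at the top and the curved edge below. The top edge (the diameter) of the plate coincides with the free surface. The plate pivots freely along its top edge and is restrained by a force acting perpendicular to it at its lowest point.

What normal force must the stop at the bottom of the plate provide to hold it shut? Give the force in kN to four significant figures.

γ = ρg = 820 × 9.81 / 1000 = 8.0442 kN/m³.
The centroid of a semicircle lies 4r/(3π) = 0.479587 m from the diameter, here below the top edge, so the centroid depth is h_c = 0.479587 m.
A = πr²/2 = π × 1.13²/2 = 2.00575 m².
Resultant F = γ·h_c·A = 8.0442 × 0.479587 × 2.00575 = 7.73797 kN.
I_c = (π/8 − 8/(9π))·r⁴ = 0.109757 × 1.13⁴ = 0.178956 m⁴.
Centre of pressure: y_p = y_c + I_c/(y_c·A) = 0.479587 + 0.178956/(0.479587 × 2.00575) = 0.479587 + 0.186038 = 0.665625 m along the plane.
The resultant acts 0.479587 + 0.186038 = 0.665625 m (along the plate) below the hinge at the top edge, so the moment about the hinge is M = F × 0.665625 = 7.73797 × 0.665625 = 5.15059 kN·m.
A normal force at the bottom, 1.13 m from the hinge, must supply this moment: P = 5.15059/1.13 = 4.55804 kN.

P ≈ 4.558 kN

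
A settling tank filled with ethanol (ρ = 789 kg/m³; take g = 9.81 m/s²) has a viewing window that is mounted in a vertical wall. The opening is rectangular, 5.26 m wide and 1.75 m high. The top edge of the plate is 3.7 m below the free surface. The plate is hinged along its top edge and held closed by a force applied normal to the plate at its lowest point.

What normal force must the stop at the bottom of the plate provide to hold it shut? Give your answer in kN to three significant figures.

P ≈ 173 kN

γ = ρg = 789 × 9.81 / 1000 = 7.74009 kN/m³.
The centroid lies 1.75/2 = 0.875 m below the top edge, so the centroid depth is h_c = 3.7 + 0.875 = 4.575 m.
A = 5.26 × 1.75 = 9.205 m².
Resultant F = γ·h_c·A = 7.74009 × 4.575 × 9.205 = 325.957 kN.
I_c = b·h³/12 = 5.26 × 1.75³/12 = 2.34919 m⁴.
Centre of pressure: y_p = y_c + I_c/(y_c·A) = 4.575 + 2.34919/(4.575 × 9.205) = 4.575 + 0.0557832 = 4.63078 m along the plane.
The resultant acts 0.875 + 0.0557832 = 0.930783 m (along the plate) below the hinge at the top edge, so the moment about the hinge is M = F × 0.930783 = 325.957 × 0.930783 = 303.395 kN·m.
A normal force at the bottom, 1.75 m from the hinge, must supply this moment: P = 303.395/1.75 = 173.369 kN.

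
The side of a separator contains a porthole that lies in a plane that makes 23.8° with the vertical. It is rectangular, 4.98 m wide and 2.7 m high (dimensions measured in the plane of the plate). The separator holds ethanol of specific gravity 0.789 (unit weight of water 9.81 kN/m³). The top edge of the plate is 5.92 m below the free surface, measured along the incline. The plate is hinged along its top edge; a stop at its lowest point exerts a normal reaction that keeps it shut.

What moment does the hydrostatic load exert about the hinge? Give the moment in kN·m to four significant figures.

γ = 0.789 × 9.81 = 7.74009 kN/m³.
The plate makes 23.8° with the vertical, i.e. θ = 90° − 23.8° = 66.2° to the horizontal. Measuring y along the incline from the free-surface line, vertical depth h = y·sinθ with sinθ = 0.914960.
The centroid lies 2.7/2 = 1.35 m below the top edge, so y_c = 5.92 + 1.35 = 7.27 m and h_c = 7.27 × 0.914960 = 6.65176 m.
A = 4.98 × 2.7 = 13.446 m².
Resultant F = γ·h_c·A = 7.74009 × 6.65176 × 13.446 = 692.27 kN.
I_c = b·h³/12 = 4.98 × 2.7³/12 = 8.16845 m⁴.
Centre of pressure: y_p = y_c + I_c/(y_c·A) = 7.27 + 8.16845/(7.27 × 13.446) = 7.27 + 0.0835626 = 7.35356 m along the plane.
The resultant acts 1.35 + 0.0835626 = 1.43356 m (along the plate) below the hinge at the top edge, so the moment about the hinge is M = F × 1.43356 = 692.27 × 1.43356 = 992.411 kN·m.

M ≈ 992.4 kN·m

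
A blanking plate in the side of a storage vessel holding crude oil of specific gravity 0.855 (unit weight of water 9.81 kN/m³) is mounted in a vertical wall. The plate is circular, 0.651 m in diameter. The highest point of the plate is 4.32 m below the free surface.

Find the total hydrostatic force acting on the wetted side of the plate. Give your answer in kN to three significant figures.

γ = 0.855 × 9.81 = 8.38755 kN/m³.
The centroid is at the centre, 0.3255 m below the top of the plate, so the centroid depth is h_c = 4.32 + 0.3255 = 4.6455 m.
A = π(0.3255)² = 0.332853 m².
Resultant F = γ·h_c·A = 8.38755 × 4.6455 × 0.332853 = 12.9694 kN.

F ≈ 13.0 kN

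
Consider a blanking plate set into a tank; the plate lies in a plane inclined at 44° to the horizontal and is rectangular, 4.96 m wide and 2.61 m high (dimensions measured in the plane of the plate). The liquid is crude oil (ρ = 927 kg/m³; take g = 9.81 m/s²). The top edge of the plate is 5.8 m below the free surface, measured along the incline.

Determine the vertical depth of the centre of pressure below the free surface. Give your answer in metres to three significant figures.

h_p = 4.99 m

γ = ρg = 927 × 9.81 / 1000 = 9.09387 kN/m³.
Let θ = 44° be the plate's angle to the horizontal; measure y along the incline from where the plane meets the free surface. Vertical depth h = y·sinθ with sinθ = 0.694658.
The centroid lies 2.61/2 = 1.305 m below the top edge, so y_c = 5.8 + 1.305 = 7.105 m and h_c = 7.105 × 0.694658 = 4.93555 m.
A = 4.96 × 2.61 = 12.9456 m².
Resultant F = γ·h_c·A = 9.09387 × 4.93555 × 12.9456 = 581.041 kN.
I_c = b·h³/12 = 4.96 × 2.61³/12 = 7.34889 m⁴.
Centre of pressure: y_p = y_c + I_c/(y_c·A) = 7.105 + 7.34889/(7.105 × 12.9456) = 7.105 + 0.0798979 = 7.1849 m along the plane.
Vertically, h_p = y_p·sinθ = 7.1849 × 0.694658 = 4.99105 m.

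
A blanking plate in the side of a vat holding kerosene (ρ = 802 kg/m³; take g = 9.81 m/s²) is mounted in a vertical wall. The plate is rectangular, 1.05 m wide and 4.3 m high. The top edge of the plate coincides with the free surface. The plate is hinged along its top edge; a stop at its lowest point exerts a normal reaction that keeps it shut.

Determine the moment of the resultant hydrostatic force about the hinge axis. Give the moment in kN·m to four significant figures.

M ≈ 218.9 kN·m

γ = ρg = 802 × 9.81 / 1000 = 7.86762 kN/m³.
The centroid lies 4.3/2 = 2.15 m below the top edge, so the centroid depth is h_c = 2.15 m.
A = 1.05 × 4.3 = 4.515 m².
Resultant F = γ·h_c·A = 7.86762 × 2.15 × 4.515 = 76.373 kN.
I_c = b·h³/12 = 1.05 × 4.3³/12 = 6.95686 m⁴.
Centre of pressure: y_p = y_c + I_c/(y_c·A) = 2.15 + 6.95686/(2.15 × 4.515) = 2.15 + 0.716666 = 2.86667 m along the plane.
The resultant acts 2.15 + 0.716666 = 2.86667 m (along the plate) below the hinge at the top edge, so the moment about the hinge is M = F × 2.86667 = 76.373 × 2.86667 = 218.936 kN·m.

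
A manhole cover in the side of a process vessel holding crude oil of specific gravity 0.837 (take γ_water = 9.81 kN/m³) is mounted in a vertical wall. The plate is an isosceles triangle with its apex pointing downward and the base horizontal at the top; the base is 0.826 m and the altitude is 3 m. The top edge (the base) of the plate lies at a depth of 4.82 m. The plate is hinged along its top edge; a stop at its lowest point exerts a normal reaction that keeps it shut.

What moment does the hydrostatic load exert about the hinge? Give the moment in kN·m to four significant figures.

M ≈ 64.30 kN·m

γ = 0.837 × 9.81 = 8.21097 kN/m³.
With the apex down, the centroid sits h/3 = 3/3 = 1 m below the base (the top edge), so the centroid depth is h_c = 4.82 + 1 = 5.82 m.
A = ½ × 0.826 × 3 = 1.239 m².
Resultant F = γ·h_c·A = 8.21097 × 5.82 × 1.239 = 59.2091 kN.
I_c = b·h³/36 = 0.826 × 3³/36 = 0.6195 m⁴.
Centre of pressure: y_p = y_c + I_c/(y_c·A) = 5.82 + 0.6195/(5.82 × 1.239) = 5.82 + 0.0859107 = 5.90591 m along the plane.
The resultant acts 1 + 0.0859107 = 1.08591 m (along the plate) below the hinge at the top edge, so the moment about the hinge is M = F × 1.08591 = 59.2091 × 1.08591 = 64.2958 kN·m.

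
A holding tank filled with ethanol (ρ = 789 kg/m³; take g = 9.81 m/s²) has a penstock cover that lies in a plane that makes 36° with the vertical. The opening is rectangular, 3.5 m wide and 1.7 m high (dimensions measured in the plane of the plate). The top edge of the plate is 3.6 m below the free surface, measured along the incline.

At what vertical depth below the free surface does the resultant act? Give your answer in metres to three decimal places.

γ = ρg = 789 × 9.81 / 1000 = 7.74009 kN/m³.
The plate makes 36° with the vertical, i.e. θ = 90° − 36° = 54° to the horizontal. Measuring y along the incline from the free-surface line, vertical depth h = y·sinθ with sinθ = 0.809017.
The centroid lies 1.7/2 = 0.85 m below the top edge, so y_c = 3.6 + 0.85 = 4.45 m and h_c = 4.45 × 0.809017 = 3.60013 m.
A = 3.5 × 1.7 = 5.95 m².
Resultant F = γ·h_c·A = 7.74009 × 3.60013 × 5.95 = 165.799 kN.
I_c = b·h³/12 = 3.5 × 1.7³/12 = 1.43296 m⁴.
Centre of pressure: y_p = y_c + I_c/(y_c·A) = 4.45 + 1.43296/(4.45 × 5.95) = 4.45 + 0.0541199 = 4.50412 m along the plane.
Vertically, h_p = y_p·sinθ = 4.50412 × 0.809017 = 3.64391 m.

h_p = 3.644 m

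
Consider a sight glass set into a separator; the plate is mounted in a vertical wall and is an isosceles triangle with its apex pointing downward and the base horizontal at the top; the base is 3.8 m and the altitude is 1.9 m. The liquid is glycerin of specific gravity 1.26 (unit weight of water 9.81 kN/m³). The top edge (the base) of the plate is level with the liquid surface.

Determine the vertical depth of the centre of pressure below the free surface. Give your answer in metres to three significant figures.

γ = 1.26 × 9.81 = 12.3606 kN/m³.
With the apex down, the centroid sits h/3 = 1.9/3 = 0.633333 m below the base (the top edge), so the centroid depth is h_c = 0.633333 m.
A = ½ × 3.8 × 1.9 = 3.61 m².
Resultant F = γ·h_c·A = 12.3606 × 0.633333 × 3.61 = 28.2604 kN.
I_c = b·h³/36 = 3.8 × 1.9³/36 = 0.724006 m⁴.
Centre of pressure: y_p = y_c + I_c/(y_c·A) = 0.633333 + 0.724006/(0.633333 × 3.61) = 0.633333 + 0.316667 = 0.95 m along the plane.

h_p = 0.950 m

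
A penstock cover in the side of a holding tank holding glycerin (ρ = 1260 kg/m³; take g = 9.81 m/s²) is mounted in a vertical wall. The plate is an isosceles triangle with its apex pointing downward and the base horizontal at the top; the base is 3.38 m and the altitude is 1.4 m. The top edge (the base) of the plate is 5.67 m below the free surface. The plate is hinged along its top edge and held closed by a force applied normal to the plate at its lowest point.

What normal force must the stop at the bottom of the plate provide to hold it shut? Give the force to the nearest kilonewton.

γ = ρg = 1260 × 9.81 / 1000 = 12.3606 kN/m³.
With the apex down, the centroid sits h/3 = 1.4/3 = 0.466667 m below the base (the top edge), so the centroid depth is h_c = 5.67 + 0.466667 = 6.13667 m.
A = ½ × 3.38 × 1.4 = 2.366 m².
Resultant F = γ·h_c·A = 12.3606 × 6.13667 × 2.366 = 179.468 kN.
I_c = b·h³/36 = 3.38 × 1.4³/36 = 0.257631 m⁴.
Centre of pressure: y_p = y_c + I_c/(y_c·A) = 6.13667 + 0.257631/(6.13667 × 2.366) = 6.13667 + 0.017744 = 6.15441 m along the plane.
The resultant acts 0.466667 + 0.017744 = 0.484411 m (along the plate) below the hinge at the top edge, so the moment about the hinge is M = F × 0.484411 = 179.468 × 0.484411 = 86.9363 kN·m.
A normal force at the bottom, 1.4 m from the hinge, must supply this moment: P = 86.9363/1.4 = 62.0974 kN.

P ≈ 62 kN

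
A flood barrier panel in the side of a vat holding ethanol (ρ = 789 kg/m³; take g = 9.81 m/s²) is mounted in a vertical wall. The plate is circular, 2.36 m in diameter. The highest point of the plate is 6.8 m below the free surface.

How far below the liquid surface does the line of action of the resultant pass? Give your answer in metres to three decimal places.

γ = ρg = 789 × 9.81 / 1000 = 7.74009 kN/m³.
The centroid is at the centre, 1.18 m below the top of the plate, so the centroid depth is h_c = 6.8 + 1.18 = 7.98 m.
A = π(1.18)² = 4.37435 m².
Resultant F = γ·h_c·A = 7.74009 × 7.98 × 4.37435 = 270.186 kN.
I_c = πr⁴/4 = π × 1.18⁴/4 = 1.52271 m⁴.
Centre of pressure: y_p = y_c + I_c/(y_c·A) = 7.98 + 1.52271/(7.98 × 4.37435) = 7.98 + 0.0436215 = 8.02362 m along the plane.

h_p = 8.024 m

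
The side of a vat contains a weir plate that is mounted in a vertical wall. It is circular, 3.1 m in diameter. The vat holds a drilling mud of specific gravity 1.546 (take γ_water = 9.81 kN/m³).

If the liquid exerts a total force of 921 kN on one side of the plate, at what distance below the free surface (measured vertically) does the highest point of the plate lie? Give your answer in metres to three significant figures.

d_top ≈ 6.50 m

γ = 1.546 × 9.81 = 15.16626 kN/m³.
A = π(1.55)² = 7.54768 m².
From F = γ·h_c·A, the centroid depth is h_c = 921/(15.16626 × 7.54768) = 8.04577 m.
The centroid is at the centre, 1.55 m below the top of the plate, so the highest point sits at h_top = 8.04577 − 1.55 = 6.49577 m below the surface.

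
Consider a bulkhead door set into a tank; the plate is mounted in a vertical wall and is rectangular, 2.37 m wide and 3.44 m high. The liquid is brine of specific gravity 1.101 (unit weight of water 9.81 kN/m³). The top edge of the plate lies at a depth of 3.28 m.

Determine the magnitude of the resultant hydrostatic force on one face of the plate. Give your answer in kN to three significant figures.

γ = 1.101 × 9.81 = 10.80081 kN/m³.
The centroid lies 3.44/2 = 1.72 m below the top edge, so the centroid depth is h_c = 3.28 + 1.72 = 5 m.
A = 2.37 × 3.44 = 8.1528 m².
Resultant F = γ·h_c·A = 10.80081 × 5 × 8.1528 = 440.284 kN.

F ≈ 440 kN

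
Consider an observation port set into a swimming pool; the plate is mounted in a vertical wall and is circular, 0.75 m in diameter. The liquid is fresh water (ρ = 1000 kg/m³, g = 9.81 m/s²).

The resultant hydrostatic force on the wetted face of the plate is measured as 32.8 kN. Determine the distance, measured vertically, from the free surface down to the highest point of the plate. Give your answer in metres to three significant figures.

γ = ρg = 1000 × 9.81 = 9810 N/m³ = 9.81 kN/m³.
A = π(0.375)² = 0.441786 m².
From F = γ·h_c·A, the centroid depth is h_c = 32.8/(9.81 × 0.441786) = 7.5682 m.
The centroid is at the centre, 0.375 m below the top of the plate, so the highest point sits at h_top = 7.5682 − 0.375 = 7.1932 m below the surface.

d_top ≈ 7.19 m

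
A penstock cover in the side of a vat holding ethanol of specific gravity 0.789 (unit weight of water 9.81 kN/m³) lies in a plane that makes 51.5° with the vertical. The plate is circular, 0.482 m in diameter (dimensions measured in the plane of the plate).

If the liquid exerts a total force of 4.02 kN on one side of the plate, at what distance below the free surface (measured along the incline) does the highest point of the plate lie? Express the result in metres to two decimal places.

γ = 0.789 × 9.81 = 7.74009 kN/m³.
A = π(0.241)² = 0.182467 m².
From F = γ·h_c·A, the centroid depth is h_c = 4.02/(7.74009 × 0.182467) = 2.8464 m.
The plate makes 51.5° with the vertical, i.e. θ = 90° − 51.5° = 38.5° to the horizontal. Measuring y along the incline from the free-surface line, vertical depth h = y·sinθ with sinθ = 0.622515.
Along the incline, y_c = h_c/sinθ = 2.8464/0.622515 = 4.57242 m.
The centroid is at the centre, 0.241 m below the top of the plate, so the highest point sits at y_top = 4.57242 − 0.241 = 4.33142 m along the incline.

y_top ≈ 4.33 m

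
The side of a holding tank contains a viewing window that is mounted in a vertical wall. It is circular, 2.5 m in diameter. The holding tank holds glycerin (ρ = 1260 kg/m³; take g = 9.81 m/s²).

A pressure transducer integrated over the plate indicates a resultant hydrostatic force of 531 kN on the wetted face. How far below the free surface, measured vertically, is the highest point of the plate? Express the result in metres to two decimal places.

d_top ≈ 7.50 m

γ = ρg = 1260 × 9.81 / 1000 = 12.3606 kN/m³.
A = π(1.25)² = 4.90874 m².
From F = γ·h_c·A, the centroid depth is h_c = 531/(12.3606 × 4.90874) = 8.75155 m.
The centroid is at the centre, 1.25 m below the top of the plate, so the highest point sits at h_top = 8.75155 − 1.25 = 7.50155 m below the surface.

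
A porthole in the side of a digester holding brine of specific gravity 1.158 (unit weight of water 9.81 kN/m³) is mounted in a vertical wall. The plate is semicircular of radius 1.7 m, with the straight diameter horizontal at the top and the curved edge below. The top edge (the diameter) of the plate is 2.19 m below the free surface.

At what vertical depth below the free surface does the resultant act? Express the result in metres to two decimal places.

h_p = 2.98 m

γ = 1.158 × 9.81 = 11.35998 kN/m³.
The centroid of a semicircle lies 4r/(3π) = 0.721502 m from the diameter, here below the top edge, so the centroid depth is h_c = 2.19 + 0.721502 = 2.9115 m.
A = πr²/2 = π × 1.7²/2 = 4.5396 m².
Resultant F = γ·h_c·A = 11.35998 × 2.9115 × 4.5396 = 150.145 kN.
I_c = (π/8 − 8/(9π))·r⁴ = 0.109757 × 1.7⁴ = 0.916701 m⁴.
Centre of pressure: y_p = y_c + I_c/(y_c·A) = 2.9115 + 0.916701/(2.9115 × 4.5396) = 2.9115 + 0.0693575 = 2.98086 m along the plane.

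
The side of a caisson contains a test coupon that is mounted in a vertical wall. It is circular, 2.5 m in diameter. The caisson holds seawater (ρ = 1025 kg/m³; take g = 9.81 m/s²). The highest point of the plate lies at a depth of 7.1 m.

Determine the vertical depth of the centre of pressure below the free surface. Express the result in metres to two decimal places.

h_p = 8.40 m

γ = ρg = 1025 × 9.81 / 1000 = 10.05525 kN/m³.
The centroid is at the centre, 1.25 m below the top of the plate, so the centroid depth is h_c = 7.1 + 1.25 = 8.35 m.
A = π(1.25)² = 4.90874 m².
Resultant F = γ·h_c·A = 10.05525 × 8.35 × 4.90874 = 412.144 kN.
I_c = πr⁴/4 = π × 1.25⁴/4 = 1.91748 m⁴.
Centre of pressure: y_p = y_c + I_c/(y_c·A) = 8.35 + 1.91748/(8.35 × 4.90874) = 8.35 + 0.0467815 = 8.39678 m along the plane.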